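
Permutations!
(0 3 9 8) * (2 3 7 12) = (0 7 12 2 3 9 8) = [7, 1, 3, 9, 4, 5, 6, 12, 0, 8, 10, 11, 2]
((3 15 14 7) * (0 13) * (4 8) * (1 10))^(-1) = (0 13)(1 10)(3 7 14 15)(4 8) = [13, 10, 2, 7, 8, 5, 6, 14, 4, 9, 1, 11, 12, 0, 15, 3]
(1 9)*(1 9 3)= (9)(1 3)= [0, 3, 2, 1, 4, 5, 6, 7, 8, 9]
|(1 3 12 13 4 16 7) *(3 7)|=|(1 7)(3 12 13 4 16)|=10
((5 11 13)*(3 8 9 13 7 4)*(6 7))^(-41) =(3 5 4 13 7 9 6 8 11) =[0, 1, 2, 5, 13, 4, 8, 9, 11, 6, 10, 3, 12, 7]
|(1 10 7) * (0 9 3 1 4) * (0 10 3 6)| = |(0 9 6)(1 3)(4 10 7)| = 6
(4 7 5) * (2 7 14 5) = [0, 1, 7, 3, 14, 4, 6, 2, 8, 9, 10, 11, 12, 13, 5] = (2 7)(4 14 5)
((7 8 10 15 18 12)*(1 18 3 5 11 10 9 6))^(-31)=(1 8 18 9 12 6 7)(3 15 10 11 5)=[0, 8, 2, 15, 4, 3, 7, 1, 18, 12, 11, 5, 6, 13, 14, 10, 16, 17, 9]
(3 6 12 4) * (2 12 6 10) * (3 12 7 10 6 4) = (2 7 10)(3 6 4 12) = [0, 1, 7, 6, 12, 5, 4, 10, 8, 9, 2, 11, 3]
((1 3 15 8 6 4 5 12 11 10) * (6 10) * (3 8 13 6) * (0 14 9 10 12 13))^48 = [3, 9, 2, 12, 4, 5, 6, 7, 10, 0, 14, 8, 1, 13, 15, 11] = (0 3 12 1 9)(8 10 14 15 11)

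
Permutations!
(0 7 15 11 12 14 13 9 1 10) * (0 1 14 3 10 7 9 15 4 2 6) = (0 9 14 13 15 11 12 3 10 1 7 4 2 6) = [9, 7, 6, 10, 2, 5, 0, 4, 8, 14, 1, 12, 3, 15, 13, 11]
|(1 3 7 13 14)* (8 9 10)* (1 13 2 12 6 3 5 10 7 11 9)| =28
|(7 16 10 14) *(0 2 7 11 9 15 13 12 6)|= 12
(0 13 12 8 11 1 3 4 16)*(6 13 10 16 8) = [10, 3, 2, 4, 8, 5, 13, 7, 11, 9, 16, 1, 6, 12, 14, 15, 0] = (0 10 16)(1 3 4 8 11)(6 13 12)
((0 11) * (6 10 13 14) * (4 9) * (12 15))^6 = (15)(6 13)(10 14) = [0, 1, 2, 3, 4, 5, 13, 7, 8, 9, 14, 11, 12, 6, 10, 15]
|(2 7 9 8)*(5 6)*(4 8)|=10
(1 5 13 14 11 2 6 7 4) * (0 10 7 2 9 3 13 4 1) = (0 10 7 1 5 4)(2 6)(3 13 14 11 9) = [10, 5, 6, 13, 0, 4, 2, 1, 8, 3, 7, 9, 12, 14, 11]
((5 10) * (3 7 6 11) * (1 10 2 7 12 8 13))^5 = (1 6 13 7 8 2 12 5 3 10 11) = [0, 6, 12, 10, 4, 3, 13, 8, 2, 9, 11, 1, 5, 7]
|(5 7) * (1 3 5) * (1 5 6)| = 6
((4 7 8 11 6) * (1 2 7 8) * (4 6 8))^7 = [0, 2, 7, 3, 4, 5, 6, 1, 11, 9, 10, 8] = (1 2 7)(8 11)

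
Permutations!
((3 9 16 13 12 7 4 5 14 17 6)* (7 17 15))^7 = (17)(4 14 7 5 15) = [0, 1, 2, 3, 14, 15, 6, 5, 8, 9, 10, 11, 12, 13, 7, 4, 16, 17]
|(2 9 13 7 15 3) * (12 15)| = |(2 9 13 7 12 15 3)| = 7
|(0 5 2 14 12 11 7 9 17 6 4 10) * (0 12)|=8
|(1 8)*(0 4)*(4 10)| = 6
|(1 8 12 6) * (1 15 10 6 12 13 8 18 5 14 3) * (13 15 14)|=10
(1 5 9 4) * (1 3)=(1 5 9 4 3)=[0, 5, 2, 1, 3, 9, 6, 7, 8, 4]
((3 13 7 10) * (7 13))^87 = (13) = [0, 1, 2, 3, 4, 5, 6, 7, 8, 9, 10, 11, 12, 13]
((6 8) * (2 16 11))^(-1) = [0, 1, 11, 3, 4, 5, 8, 7, 6, 9, 10, 16, 12, 13, 14, 15, 2] = (2 11 16)(6 8)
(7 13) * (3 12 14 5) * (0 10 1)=(0 10 1)(3 12 14 5)(7 13)=[10, 0, 2, 12, 4, 3, 6, 13, 8, 9, 1, 11, 14, 7, 5]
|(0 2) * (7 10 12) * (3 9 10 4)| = 6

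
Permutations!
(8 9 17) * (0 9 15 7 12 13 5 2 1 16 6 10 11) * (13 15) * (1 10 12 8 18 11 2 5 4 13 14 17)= [9, 16, 10, 3, 13, 5, 12, 8, 14, 1, 2, 0, 15, 4, 17, 7, 6, 18, 11]= (0 9 1 16 6 12 15 7 8 14 17 18 11)(2 10)(4 13)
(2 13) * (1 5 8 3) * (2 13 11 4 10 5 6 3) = [0, 6, 11, 1, 10, 8, 3, 7, 2, 9, 5, 4, 12, 13] = (13)(1 6 3)(2 11 4 10 5 8)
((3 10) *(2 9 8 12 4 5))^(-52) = (2 8 4)(5 9 12) = [0, 1, 8, 3, 2, 9, 6, 7, 4, 12, 10, 11, 5]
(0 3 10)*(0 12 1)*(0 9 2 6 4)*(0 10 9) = (0 3 9 2 6 4 10 12 1) = [3, 0, 6, 9, 10, 5, 4, 7, 8, 2, 12, 11, 1]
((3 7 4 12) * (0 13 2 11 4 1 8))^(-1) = [8, 7, 13, 12, 11, 5, 6, 3, 1, 9, 10, 2, 4, 0] = (0 8 1 7 3 12 4 11 2 13)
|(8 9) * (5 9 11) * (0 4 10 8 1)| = |(0 4 10 8 11 5 9 1)| = 8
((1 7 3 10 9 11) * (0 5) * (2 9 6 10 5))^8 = (11) = [0, 1, 2, 3, 4, 5, 6, 7, 8, 9, 10, 11]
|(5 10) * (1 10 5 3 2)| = |(1 10 3 2)| = 4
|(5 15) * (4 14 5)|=4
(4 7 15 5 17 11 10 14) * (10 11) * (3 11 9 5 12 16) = (3 11 9 5 17 10 14 4 7 15 12 16) = [0, 1, 2, 11, 7, 17, 6, 15, 8, 5, 14, 9, 16, 13, 4, 12, 3, 10]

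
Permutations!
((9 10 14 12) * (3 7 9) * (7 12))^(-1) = (3 12)(7 14 10 9) = [0, 1, 2, 12, 4, 5, 6, 14, 8, 7, 9, 11, 3, 13, 10]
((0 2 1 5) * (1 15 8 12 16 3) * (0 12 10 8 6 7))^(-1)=(0 7 6 15 2)(1 3 16 12 5)(8 10)=[7, 3, 0, 16, 4, 1, 15, 6, 10, 9, 8, 11, 5, 13, 14, 2, 12]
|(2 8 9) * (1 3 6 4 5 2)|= |(1 3 6 4 5 2 8 9)|= 8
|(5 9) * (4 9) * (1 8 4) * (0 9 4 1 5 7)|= |(0 9 7)(1 8)|= 6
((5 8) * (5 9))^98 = (5 9 8) = [0, 1, 2, 3, 4, 9, 6, 7, 5, 8]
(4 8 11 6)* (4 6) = (4 8 11) = [0, 1, 2, 3, 8, 5, 6, 7, 11, 9, 10, 4]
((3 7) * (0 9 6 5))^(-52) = (9) = [0, 1, 2, 3, 4, 5, 6, 7, 8, 9]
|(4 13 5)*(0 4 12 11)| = 6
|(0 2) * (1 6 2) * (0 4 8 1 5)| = 10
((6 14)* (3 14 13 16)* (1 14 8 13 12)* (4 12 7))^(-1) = [0, 12, 2, 16, 7, 5, 14, 6, 3, 9, 10, 11, 4, 8, 1, 15, 13] = (1 12 4 7 6 14)(3 16 13 8)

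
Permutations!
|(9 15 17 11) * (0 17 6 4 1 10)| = 9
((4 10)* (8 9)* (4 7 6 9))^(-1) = (4 8 9 6 7 10) = [0, 1, 2, 3, 8, 5, 7, 10, 9, 6, 4]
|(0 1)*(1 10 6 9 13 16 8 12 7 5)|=11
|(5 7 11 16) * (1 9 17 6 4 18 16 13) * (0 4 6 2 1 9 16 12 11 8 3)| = |(0 4 18 12 11 13 9 17 2 1 16 5 7 8 3)| = 15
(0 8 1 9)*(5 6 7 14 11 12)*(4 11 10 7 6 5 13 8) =(0 4 11 12 13 8 1 9)(7 14 10) =[4, 9, 2, 3, 11, 5, 6, 14, 1, 0, 7, 12, 13, 8, 10]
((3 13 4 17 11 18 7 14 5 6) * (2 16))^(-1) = [0, 1, 16, 6, 13, 14, 5, 18, 8, 9, 10, 17, 12, 3, 7, 15, 2, 4, 11] = (2 16)(3 6 5 14 7 18 11 17 4 13)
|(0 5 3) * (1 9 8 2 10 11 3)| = 9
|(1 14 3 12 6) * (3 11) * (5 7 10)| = |(1 14 11 3 12 6)(5 7 10)| = 6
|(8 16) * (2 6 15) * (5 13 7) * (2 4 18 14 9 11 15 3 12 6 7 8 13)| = |(2 7 5)(3 12 6)(4 18 14 9 11 15)(8 16 13)| = 6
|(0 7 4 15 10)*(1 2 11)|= |(0 7 4 15 10)(1 2 11)|= 15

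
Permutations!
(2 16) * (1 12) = (1 12)(2 16) = [0, 12, 16, 3, 4, 5, 6, 7, 8, 9, 10, 11, 1, 13, 14, 15, 2]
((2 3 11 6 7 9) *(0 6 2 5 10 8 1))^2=[7, 6, 11, 2, 4, 8, 9, 5, 0, 10, 1, 3]=(0 7 5 8)(1 6 9 10)(2 11 3)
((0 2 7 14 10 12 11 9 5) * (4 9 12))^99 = (0 14 9 2 10 5 7 4)(11 12) = [14, 1, 10, 3, 0, 7, 6, 4, 8, 2, 5, 12, 11, 13, 9]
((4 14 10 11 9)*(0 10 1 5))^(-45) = (0 9 1 10 4 5 11 14) = [9, 10, 2, 3, 5, 11, 6, 7, 8, 1, 4, 14, 12, 13, 0]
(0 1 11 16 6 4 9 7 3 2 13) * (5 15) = [1, 11, 13, 2, 9, 15, 4, 3, 8, 7, 10, 16, 12, 0, 14, 5, 6] = (0 1 11 16 6 4 9 7 3 2 13)(5 15)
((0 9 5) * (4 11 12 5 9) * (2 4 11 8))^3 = (0 5 12 11) = [5, 1, 2, 3, 4, 12, 6, 7, 8, 9, 10, 0, 11]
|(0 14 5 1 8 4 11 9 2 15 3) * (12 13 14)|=|(0 12 13 14 5 1 8 4 11 9 2 15 3)|=13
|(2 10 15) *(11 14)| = |(2 10 15)(11 14)| = 6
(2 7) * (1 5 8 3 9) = (1 5 8 3 9)(2 7) = [0, 5, 7, 9, 4, 8, 6, 2, 3, 1]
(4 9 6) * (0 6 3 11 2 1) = (0 6 4 9 3 11 2 1) = [6, 0, 1, 11, 9, 5, 4, 7, 8, 3, 10, 2]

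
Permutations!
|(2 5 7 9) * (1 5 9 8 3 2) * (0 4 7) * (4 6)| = |(0 6 4 7 8 3 2 9 1 5)| = 10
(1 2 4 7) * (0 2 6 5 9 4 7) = [2, 6, 7, 3, 0, 9, 5, 1, 8, 4] = (0 2 7 1 6 5 9 4)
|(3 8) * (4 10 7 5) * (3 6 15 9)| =|(3 8 6 15 9)(4 10 7 5)| =20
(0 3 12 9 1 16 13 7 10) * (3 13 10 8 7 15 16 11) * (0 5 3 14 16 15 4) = (0 13 4)(1 11 14 16 10 5 3 12 9)(7 8) = [13, 11, 2, 12, 0, 3, 6, 8, 7, 1, 5, 14, 9, 4, 16, 15, 10]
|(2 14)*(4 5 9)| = 6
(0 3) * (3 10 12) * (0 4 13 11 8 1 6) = [10, 6, 2, 4, 13, 5, 0, 7, 1, 9, 12, 8, 3, 11] = (0 10 12 3 4 13 11 8 1 6)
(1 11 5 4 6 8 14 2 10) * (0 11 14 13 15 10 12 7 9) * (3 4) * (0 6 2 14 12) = (0 11 5 3 4 2)(1 12 7 9 6 8 13 15 10) = [11, 12, 0, 4, 2, 3, 8, 9, 13, 6, 1, 5, 7, 15, 14, 10]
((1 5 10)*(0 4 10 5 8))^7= [10, 0, 2, 3, 1, 5, 6, 7, 4, 9, 8]= (0 10 8 4 1)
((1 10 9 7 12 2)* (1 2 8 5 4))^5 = [0, 8, 2, 3, 12, 7, 6, 1, 9, 4, 5, 11, 10] = (1 8 9 4 12 10 5 7)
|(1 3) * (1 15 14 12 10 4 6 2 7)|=10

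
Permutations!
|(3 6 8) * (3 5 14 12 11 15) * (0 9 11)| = 10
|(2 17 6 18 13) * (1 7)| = 10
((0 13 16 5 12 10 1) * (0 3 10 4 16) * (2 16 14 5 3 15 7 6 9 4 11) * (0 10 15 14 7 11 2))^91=[2, 15, 10, 14, 9, 0, 7, 4, 8, 6, 3, 12, 13, 16, 11, 5, 1]=(0 2 10 3 14 11 12 13 16 1 15 5)(4 9 6 7)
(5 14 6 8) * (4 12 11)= (4 12 11)(5 14 6 8)= [0, 1, 2, 3, 12, 14, 8, 7, 5, 9, 10, 4, 11, 13, 6]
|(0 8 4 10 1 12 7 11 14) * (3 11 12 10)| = |(0 8 4 3 11 14)(1 10)(7 12)| = 6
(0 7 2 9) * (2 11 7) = (0 2 9)(7 11) = [2, 1, 9, 3, 4, 5, 6, 11, 8, 0, 10, 7]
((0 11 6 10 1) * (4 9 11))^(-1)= (0 1 10 6 11 9 4)= [1, 10, 2, 3, 0, 5, 11, 7, 8, 4, 6, 9]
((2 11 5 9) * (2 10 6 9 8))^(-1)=[0, 1, 8, 3, 4, 11, 10, 7, 5, 6, 9, 2]=(2 8 5 11)(6 10 9)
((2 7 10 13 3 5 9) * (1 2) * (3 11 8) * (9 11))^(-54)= (13)(3 11)(5 8)= [0, 1, 2, 11, 4, 8, 6, 7, 5, 9, 10, 3, 12, 13]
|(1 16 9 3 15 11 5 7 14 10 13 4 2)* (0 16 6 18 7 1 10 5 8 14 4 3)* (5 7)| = 60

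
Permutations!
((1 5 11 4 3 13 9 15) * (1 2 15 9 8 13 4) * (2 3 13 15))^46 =(1 5 11)(3 4 13 8 15) =[0, 5, 2, 4, 13, 11, 6, 7, 15, 9, 10, 1, 12, 8, 14, 3]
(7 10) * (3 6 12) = (3 6 12)(7 10) = [0, 1, 2, 6, 4, 5, 12, 10, 8, 9, 7, 11, 3]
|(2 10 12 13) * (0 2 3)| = |(0 2 10 12 13 3)| = 6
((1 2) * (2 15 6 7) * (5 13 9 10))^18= (1 7 15 2 6)(5 9)(10 13)= [0, 7, 6, 3, 4, 9, 1, 15, 8, 5, 13, 11, 12, 10, 14, 2]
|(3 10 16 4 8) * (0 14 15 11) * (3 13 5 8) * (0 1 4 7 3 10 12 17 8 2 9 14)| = |(1 4 10 16 7 3 12 17 8 13 5 2 9 14 15 11)| = 16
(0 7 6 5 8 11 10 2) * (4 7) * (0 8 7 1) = [4, 0, 8, 3, 1, 7, 5, 6, 11, 9, 2, 10] = (0 4 1)(2 8 11 10)(5 7 6)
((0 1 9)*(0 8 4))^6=[1, 9, 2, 3, 0, 5, 6, 7, 4, 8]=(0 1 9 8 4)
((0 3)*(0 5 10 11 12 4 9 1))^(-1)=(0 1 9 4 12 11 10 5 3)=[1, 9, 2, 0, 12, 3, 6, 7, 8, 4, 5, 10, 11]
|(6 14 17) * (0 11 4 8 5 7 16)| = 21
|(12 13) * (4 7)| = 2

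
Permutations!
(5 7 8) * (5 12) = (5 7 8 12) = [0, 1, 2, 3, 4, 7, 6, 8, 12, 9, 10, 11, 5]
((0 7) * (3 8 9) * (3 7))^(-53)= (0 8 7 3 9)= [8, 1, 2, 9, 4, 5, 6, 3, 7, 0]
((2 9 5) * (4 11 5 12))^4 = (2 11 12)(4 9 5) = [0, 1, 11, 3, 9, 4, 6, 7, 8, 5, 10, 12, 2]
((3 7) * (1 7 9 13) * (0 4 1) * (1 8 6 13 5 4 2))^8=(0 8 9 1 13 4 3 2 6 5 7)=[8, 13, 6, 2, 3, 7, 5, 0, 9, 1, 10, 11, 12, 4]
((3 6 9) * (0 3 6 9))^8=(9)=[0, 1, 2, 3, 4, 5, 6, 7, 8, 9]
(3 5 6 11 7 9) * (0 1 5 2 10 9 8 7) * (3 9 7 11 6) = [1, 5, 10, 2, 4, 3, 6, 8, 11, 9, 7, 0] = (0 1 5 3 2 10 7 8 11)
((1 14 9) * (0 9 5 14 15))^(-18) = (0 1)(9 15) = [1, 0, 2, 3, 4, 5, 6, 7, 8, 15, 10, 11, 12, 13, 14, 9]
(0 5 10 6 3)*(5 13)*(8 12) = (0 13 5 10 6 3)(8 12) = [13, 1, 2, 0, 4, 10, 3, 7, 12, 9, 6, 11, 8, 5]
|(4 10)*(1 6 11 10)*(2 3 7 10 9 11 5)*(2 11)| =|(1 6 5 11 9 2 3 7 10 4)| =10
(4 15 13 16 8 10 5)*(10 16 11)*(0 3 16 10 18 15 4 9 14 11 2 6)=(0 3 16 8 10 5 9 14 11 18 15 13 2 6)=[3, 1, 6, 16, 4, 9, 0, 7, 10, 14, 5, 18, 12, 2, 11, 13, 8, 17, 15]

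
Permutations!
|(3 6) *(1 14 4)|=6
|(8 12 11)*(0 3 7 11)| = 6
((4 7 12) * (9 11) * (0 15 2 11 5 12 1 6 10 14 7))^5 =(0 5 2 4 9 15 12 11) =[5, 1, 4, 3, 9, 2, 6, 7, 8, 15, 10, 0, 11, 13, 14, 12]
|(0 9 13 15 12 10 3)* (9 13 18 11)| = 6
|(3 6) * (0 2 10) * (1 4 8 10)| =6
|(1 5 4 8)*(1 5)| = |(4 8 5)| = 3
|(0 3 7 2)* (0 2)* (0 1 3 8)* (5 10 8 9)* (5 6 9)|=12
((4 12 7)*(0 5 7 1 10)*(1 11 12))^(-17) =(0 5 7 4 1 10)(11 12) =[5, 10, 2, 3, 1, 7, 6, 4, 8, 9, 0, 12, 11]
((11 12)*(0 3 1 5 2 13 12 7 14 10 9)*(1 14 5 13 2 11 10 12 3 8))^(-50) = (0 3 9 13 10 1 12 8 14)(5 11 7) = [3, 12, 2, 9, 4, 11, 6, 5, 14, 13, 1, 7, 8, 10, 0]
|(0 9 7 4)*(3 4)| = 5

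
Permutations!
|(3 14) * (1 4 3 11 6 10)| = |(1 4 3 14 11 6 10)| = 7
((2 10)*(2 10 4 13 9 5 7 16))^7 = (16) = [0, 1, 2, 3, 4, 5, 6, 7, 8, 9, 10, 11, 12, 13, 14, 15, 16]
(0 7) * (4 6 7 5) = (0 5 4 6 7) = [5, 1, 2, 3, 6, 4, 7, 0]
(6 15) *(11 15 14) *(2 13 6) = (2 13 6 14 11 15) = [0, 1, 13, 3, 4, 5, 14, 7, 8, 9, 10, 15, 12, 6, 11, 2]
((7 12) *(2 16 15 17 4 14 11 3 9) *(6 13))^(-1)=[0, 1, 9, 11, 17, 5, 13, 12, 8, 3, 10, 14, 7, 6, 4, 16, 2, 15]=(2 9 3 11 14 4 17 15 16)(6 13)(7 12)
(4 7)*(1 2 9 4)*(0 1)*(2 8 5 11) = (0 1 8 5 11 2 9 4 7) = [1, 8, 9, 3, 7, 11, 6, 0, 5, 4, 10, 2]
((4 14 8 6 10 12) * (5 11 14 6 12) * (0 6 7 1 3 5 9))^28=(1 3 5 11 14 8 12 4 7)=[0, 3, 2, 5, 7, 11, 6, 1, 12, 9, 10, 14, 4, 13, 8]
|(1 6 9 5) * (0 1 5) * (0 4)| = 5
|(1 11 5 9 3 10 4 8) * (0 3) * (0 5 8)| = 12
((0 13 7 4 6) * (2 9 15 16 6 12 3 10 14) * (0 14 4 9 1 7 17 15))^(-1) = (0 9 7 1 2 14 6 16 15 17 13)(3 12 4 10) = [9, 2, 14, 12, 10, 5, 16, 1, 8, 7, 3, 11, 4, 0, 6, 17, 15, 13]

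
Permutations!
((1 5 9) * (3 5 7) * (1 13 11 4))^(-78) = [0, 3, 2, 9, 7, 13, 6, 5, 8, 11, 10, 1, 12, 4] = (1 3 9 11)(4 7 5 13)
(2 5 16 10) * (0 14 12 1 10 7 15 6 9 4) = [14, 10, 5, 3, 0, 16, 9, 15, 8, 4, 2, 11, 1, 13, 12, 6, 7] = (0 14 12 1 10 2 5 16 7 15 6 9 4)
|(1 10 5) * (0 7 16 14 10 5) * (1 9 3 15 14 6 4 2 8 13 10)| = 18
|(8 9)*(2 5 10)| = |(2 5 10)(8 9)| = 6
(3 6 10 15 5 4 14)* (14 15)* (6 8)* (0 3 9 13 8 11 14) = (0 3 11 14 9 13 8 6 10)(4 15 5) = [3, 1, 2, 11, 15, 4, 10, 7, 6, 13, 0, 14, 12, 8, 9, 5]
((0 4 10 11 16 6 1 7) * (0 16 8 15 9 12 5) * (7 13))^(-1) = [5, 6, 2, 3, 0, 12, 16, 13, 11, 15, 4, 10, 9, 1, 14, 8, 7] = (0 5 12 9 15 8 11 10 4)(1 6 16 7 13)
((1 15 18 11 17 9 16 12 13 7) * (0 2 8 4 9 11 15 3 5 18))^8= (0 7 8 3 9 18 12)(1 4 5 16 15 13 2)= [7, 4, 1, 9, 5, 16, 6, 8, 3, 18, 10, 11, 0, 2, 14, 13, 15, 17, 12]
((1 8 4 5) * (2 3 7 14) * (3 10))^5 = (14)(1 8 4 5) = [0, 8, 2, 3, 5, 1, 6, 7, 4, 9, 10, 11, 12, 13, 14]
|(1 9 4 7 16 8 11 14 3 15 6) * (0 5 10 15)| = |(0 5 10 15 6 1 9 4 7 16 8 11 14 3)| = 14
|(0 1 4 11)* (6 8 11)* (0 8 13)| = |(0 1 4 6 13)(8 11)| = 10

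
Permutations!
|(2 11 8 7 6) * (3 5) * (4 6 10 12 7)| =|(2 11 8 4 6)(3 5)(7 10 12)| =30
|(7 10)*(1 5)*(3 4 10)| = |(1 5)(3 4 10 7)| = 4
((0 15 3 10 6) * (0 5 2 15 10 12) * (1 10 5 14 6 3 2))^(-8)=[3, 0, 2, 1, 4, 12, 6, 7, 8, 9, 5, 11, 10, 13, 14, 15]=(15)(0 3 1)(5 12 10)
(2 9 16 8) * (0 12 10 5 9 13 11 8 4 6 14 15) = (0 12 10 5 9 16 4 6 14 15)(2 13 11 8) = [12, 1, 13, 3, 6, 9, 14, 7, 2, 16, 5, 8, 10, 11, 15, 0, 4]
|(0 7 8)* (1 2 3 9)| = 12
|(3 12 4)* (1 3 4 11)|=4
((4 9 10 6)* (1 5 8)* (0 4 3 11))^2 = [9, 8, 2, 0, 10, 1, 11, 7, 5, 6, 3, 4] = (0 9 6 11 4 10 3)(1 8 5)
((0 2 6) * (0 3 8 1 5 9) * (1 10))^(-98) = (0 2 6 3 8 10 1 5 9) = [2, 5, 6, 8, 4, 9, 3, 7, 10, 0, 1]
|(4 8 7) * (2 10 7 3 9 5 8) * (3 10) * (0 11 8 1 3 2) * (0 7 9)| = |(0 11 8 10 9 5 1 3)(4 7)| = 8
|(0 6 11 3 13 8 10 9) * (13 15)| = 9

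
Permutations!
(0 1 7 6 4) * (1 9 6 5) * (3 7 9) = (0 3 7 5 1 9 6 4) = [3, 9, 2, 7, 0, 1, 4, 5, 8, 6]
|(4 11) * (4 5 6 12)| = |(4 11 5 6 12)| = 5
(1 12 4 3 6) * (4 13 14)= (1 12 13 14 4 3 6)= [0, 12, 2, 6, 3, 5, 1, 7, 8, 9, 10, 11, 13, 14, 4]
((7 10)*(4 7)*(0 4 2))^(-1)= (0 2 10 7 4)= [2, 1, 10, 3, 0, 5, 6, 4, 8, 9, 7]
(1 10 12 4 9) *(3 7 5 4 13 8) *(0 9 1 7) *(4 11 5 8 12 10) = (0 9 7 8 3)(1 4)(5 11)(12 13) = [9, 4, 2, 0, 1, 11, 6, 8, 3, 7, 10, 5, 13, 12]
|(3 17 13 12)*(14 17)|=|(3 14 17 13 12)|=5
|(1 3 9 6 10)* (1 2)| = 6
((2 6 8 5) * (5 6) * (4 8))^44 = (4 6 8) = [0, 1, 2, 3, 6, 5, 8, 7, 4]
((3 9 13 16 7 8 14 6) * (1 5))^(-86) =(3 13 7 14)(6 9 16 8) =[0, 1, 2, 13, 4, 5, 9, 14, 6, 16, 10, 11, 12, 7, 3, 15, 8]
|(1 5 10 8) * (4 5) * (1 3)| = |(1 4 5 10 8 3)| = 6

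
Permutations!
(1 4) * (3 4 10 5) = (1 10 5 3 4) = [0, 10, 2, 4, 1, 3, 6, 7, 8, 9, 5]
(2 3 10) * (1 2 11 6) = (1 2 3 10 11 6) = [0, 2, 3, 10, 4, 5, 1, 7, 8, 9, 11, 6]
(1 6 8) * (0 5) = (0 5)(1 6 8) = [5, 6, 2, 3, 4, 0, 8, 7, 1]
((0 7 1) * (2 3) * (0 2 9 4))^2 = [1, 3, 9, 4, 7, 5, 6, 2, 8, 0] = (0 1 3 4 7 2 9)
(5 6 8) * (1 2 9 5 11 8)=(1 2 9 5 6)(8 11)=[0, 2, 9, 3, 4, 6, 1, 7, 11, 5, 10, 8]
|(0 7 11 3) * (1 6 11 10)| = |(0 7 10 1 6 11 3)| = 7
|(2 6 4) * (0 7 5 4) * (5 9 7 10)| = |(0 10 5 4 2 6)(7 9)| = 6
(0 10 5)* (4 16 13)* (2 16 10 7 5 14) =(0 7 5)(2 16 13 4 10 14) =[7, 1, 16, 3, 10, 0, 6, 5, 8, 9, 14, 11, 12, 4, 2, 15, 13]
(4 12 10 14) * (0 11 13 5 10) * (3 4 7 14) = [11, 1, 2, 4, 12, 10, 6, 14, 8, 9, 3, 13, 0, 5, 7] = (0 11 13 5 10 3 4 12)(7 14)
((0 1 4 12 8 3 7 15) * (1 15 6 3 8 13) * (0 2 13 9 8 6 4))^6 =(0 15 2 13 1)(3 6 8 9 12 4 7) =[15, 0, 13, 6, 7, 5, 8, 3, 9, 12, 10, 11, 4, 1, 14, 2]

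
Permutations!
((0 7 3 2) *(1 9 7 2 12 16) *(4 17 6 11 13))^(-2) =(1 12 7)(3 9 16)(4 11 17 13 6) =[0, 12, 2, 9, 11, 5, 4, 1, 8, 16, 10, 17, 7, 6, 14, 15, 3, 13]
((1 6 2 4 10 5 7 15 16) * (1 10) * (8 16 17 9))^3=(1 4 2 6)(5 17 16 7 9 10 15 8)=[0, 4, 6, 3, 2, 17, 1, 9, 5, 10, 15, 11, 12, 13, 14, 8, 7, 16]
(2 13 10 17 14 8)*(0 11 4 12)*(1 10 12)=(0 11 4 1 10 17 14 8 2 13 12)=[11, 10, 13, 3, 1, 5, 6, 7, 2, 9, 17, 4, 0, 12, 8, 15, 16, 14]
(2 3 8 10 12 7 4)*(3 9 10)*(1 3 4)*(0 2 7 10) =[2, 3, 9, 8, 7, 5, 6, 1, 4, 0, 12, 11, 10] =(0 2 9)(1 3 8 4 7)(10 12)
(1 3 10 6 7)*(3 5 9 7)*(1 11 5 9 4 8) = (1 9 7 11 5 4 8)(3 10 6) = [0, 9, 2, 10, 8, 4, 3, 11, 1, 7, 6, 5]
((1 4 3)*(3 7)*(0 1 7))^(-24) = (7) = [0, 1, 2, 3, 4, 5, 6, 7]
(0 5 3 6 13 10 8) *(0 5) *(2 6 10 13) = (13)(2 6)(3 10 8 5) = [0, 1, 6, 10, 4, 3, 2, 7, 5, 9, 8, 11, 12, 13]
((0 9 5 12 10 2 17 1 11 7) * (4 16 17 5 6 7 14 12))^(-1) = (0 7 6 9)(1 17 16 4 5 2 10 12 14 11) = [7, 17, 10, 3, 5, 2, 9, 6, 8, 0, 12, 1, 14, 13, 11, 15, 4, 16]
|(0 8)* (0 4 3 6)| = |(0 8 4 3 6)| = 5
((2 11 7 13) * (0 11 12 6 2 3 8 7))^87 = (0 11)(3 13 7 8) = [11, 1, 2, 13, 4, 5, 6, 8, 3, 9, 10, 0, 12, 7]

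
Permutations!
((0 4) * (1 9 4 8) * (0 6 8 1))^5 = [8, 0, 2, 3, 9, 5, 4, 7, 6, 1] = (0 8 6 4 9 1)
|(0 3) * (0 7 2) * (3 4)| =5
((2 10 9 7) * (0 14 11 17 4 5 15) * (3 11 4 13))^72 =(17)(0 4 15 14 5) =[4, 1, 2, 3, 15, 0, 6, 7, 8, 9, 10, 11, 12, 13, 5, 14, 16, 17]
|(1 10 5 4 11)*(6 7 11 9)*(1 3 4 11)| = |(1 10 5 11 3 4 9 6 7)| = 9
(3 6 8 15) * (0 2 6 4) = [2, 1, 6, 4, 0, 5, 8, 7, 15, 9, 10, 11, 12, 13, 14, 3] = (0 2 6 8 15 3 4)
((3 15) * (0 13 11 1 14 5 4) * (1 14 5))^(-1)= (0 4 5 1 14 11 13)(3 15)= [4, 14, 2, 15, 5, 1, 6, 7, 8, 9, 10, 13, 12, 0, 11, 3]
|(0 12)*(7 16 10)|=|(0 12)(7 16 10)|=6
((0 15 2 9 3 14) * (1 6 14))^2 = (0 2 3 6)(1 14 15 9) = [2, 14, 3, 6, 4, 5, 0, 7, 8, 1, 10, 11, 12, 13, 15, 9]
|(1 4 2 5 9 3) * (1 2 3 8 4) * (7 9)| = 7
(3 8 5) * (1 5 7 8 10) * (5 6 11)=[0, 6, 2, 10, 4, 3, 11, 8, 7, 9, 1, 5]=(1 6 11 5 3 10)(7 8)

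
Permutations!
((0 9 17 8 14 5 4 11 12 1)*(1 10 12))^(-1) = (0 1 11 4 5 14 8 17 9)(10 12) = [1, 11, 2, 3, 5, 14, 6, 7, 17, 0, 12, 4, 10, 13, 8, 15, 16, 9]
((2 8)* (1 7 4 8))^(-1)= (1 2 8 4 7)= [0, 2, 8, 3, 7, 5, 6, 1, 4]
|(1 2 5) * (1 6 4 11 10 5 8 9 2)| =15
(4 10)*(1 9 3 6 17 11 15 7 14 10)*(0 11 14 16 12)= (0 11 15 7 16 12)(1 9 3 6 17 14 10 4)= [11, 9, 2, 6, 1, 5, 17, 16, 8, 3, 4, 15, 0, 13, 10, 7, 12, 14]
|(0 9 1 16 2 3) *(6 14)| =6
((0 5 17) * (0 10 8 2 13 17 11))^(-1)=(0 11 5)(2 8 10 17 13)=[11, 1, 8, 3, 4, 0, 6, 7, 10, 9, 17, 5, 12, 2, 14, 15, 16, 13]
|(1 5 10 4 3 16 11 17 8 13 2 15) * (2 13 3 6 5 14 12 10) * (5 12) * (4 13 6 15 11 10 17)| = 56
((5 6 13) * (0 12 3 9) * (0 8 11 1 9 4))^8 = (5 13 6) = [0, 1, 2, 3, 4, 13, 5, 7, 8, 9, 10, 11, 12, 6]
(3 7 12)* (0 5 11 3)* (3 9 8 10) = (0 5 11 9 8 10 3 7 12) = [5, 1, 2, 7, 4, 11, 6, 12, 10, 8, 3, 9, 0]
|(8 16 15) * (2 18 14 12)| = |(2 18 14 12)(8 16 15)| = 12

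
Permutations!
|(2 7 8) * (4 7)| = |(2 4 7 8)| = 4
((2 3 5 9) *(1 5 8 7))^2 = (1 9 3 7 5 2 8) = [0, 9, 8, 7, 4, 2, 6, 5, 1, 3]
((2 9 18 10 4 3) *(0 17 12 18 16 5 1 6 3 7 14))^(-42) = [7, 1, 2, 3, 18, 5, 6, 10, 8, 9, 12, 11, 0, 13, 4, 15, 16, 14, 17] = (0 7 10 12)(4 18 17 14)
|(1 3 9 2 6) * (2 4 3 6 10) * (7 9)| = 4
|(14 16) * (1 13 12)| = 6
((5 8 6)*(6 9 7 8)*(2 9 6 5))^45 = (9) = [0, 1, 2, 3, 4, 5, 6, 7, 8, 9]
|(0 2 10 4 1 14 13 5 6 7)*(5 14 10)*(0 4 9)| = |(0 2 5 6 7 4 1 10 9)(13 14)| = 18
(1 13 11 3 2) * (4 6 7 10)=[0, 13, 1, 2, 6, 5, 7, 10, 8, 9, 4, 3, 12, 11]=(1 13 11 3 2)(4 6 7 10)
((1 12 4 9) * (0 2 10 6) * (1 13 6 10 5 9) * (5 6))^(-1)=(0 6 2)(1 4 12)(5 13 9)=[6, 4, 0, 3, 12, 13, 2, 7, 8, 5, 10, 11, 1, 9]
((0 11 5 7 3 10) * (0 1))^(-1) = (0 1 10 3 7 5 11) = [1, 10, 2, 7, 4, 11, 6, 5, 8, 9, 3, 0]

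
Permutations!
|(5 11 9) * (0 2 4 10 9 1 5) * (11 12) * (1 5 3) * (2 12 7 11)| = |(0 12 2 4 10 9)(1 3)(5 7 11)| = 6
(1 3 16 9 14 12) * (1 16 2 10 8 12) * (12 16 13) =(1 3 2 10 8 16 9 14)(12 13) =[0, 3, 10, 2, 4, 5, 6, 7, 16, 14, 8, 11, 13, 12, 1, 15, 9]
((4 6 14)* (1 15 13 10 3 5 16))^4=(1 3 15 5 13 16 10)(4 6 14)=[0, 3, 2, 15, 6, 13, 14, 7, 8, 9, 1, 11, 12, 16, 4, 5, 10]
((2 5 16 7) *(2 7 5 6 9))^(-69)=(5 16)=[0, 1, 2, 3, 4, 16, 6, 7, 8, 9, 10, 11, 12, 13, 14, 15, 5]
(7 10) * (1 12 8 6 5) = (1 12 8 6 5)(7 10) = [0, 12, 2, 3, 4, 1, 5, 10, 6, 9, 7, 11, 8]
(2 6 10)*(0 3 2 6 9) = (0 3 2 9)(6 10) = [3, 1, 9, 2, 4, 5, 10, 7, 8, 0, 6]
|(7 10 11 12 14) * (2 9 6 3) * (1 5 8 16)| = 20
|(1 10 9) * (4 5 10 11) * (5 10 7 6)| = |(1 11 4 10 9)(5 7 6)| = 15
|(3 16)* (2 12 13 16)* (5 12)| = |(2 5 12 13 16 3)| = 6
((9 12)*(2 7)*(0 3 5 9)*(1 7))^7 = [5, 7, 1, 9, 4, 12, 6, 2, 8, 0, 10, 11, 3] = (0 5 12 3 9)(1 7 2)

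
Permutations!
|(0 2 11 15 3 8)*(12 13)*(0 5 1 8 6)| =|(0 2 11 15 3 6)(1 8 5)(12 13)| =6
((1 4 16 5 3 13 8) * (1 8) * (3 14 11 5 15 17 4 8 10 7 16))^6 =(1 17 10 3 16)(4 7 13 15 8) =[0, 17, 2, 16, 7, 5, 6, 13, 4, 9, 3, 11, 12, 15, 14, 8, 1, 10]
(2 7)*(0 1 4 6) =(0 1 4 6)(2 7) =[1, 4, 7, 3, 6, 5, 0, 2]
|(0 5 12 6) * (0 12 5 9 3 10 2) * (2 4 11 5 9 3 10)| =|(0 3 2)(4 11 5 9 10)(6 12)| =30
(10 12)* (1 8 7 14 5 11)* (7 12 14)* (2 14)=(1 8 12 10 2 14 5 11)=[0, 8, 14, 3, 4, 11, 6, 7, 12, 9, 2, 1, 10, 13, 5]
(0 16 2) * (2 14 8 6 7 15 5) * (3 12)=(0 16 14 8 6 7 15 5 2)(3 12)=[16, 1, 0, 12, 4, 2, 7, 15, 6, 9, 10, 11, 3, 13, 8, 5, 14]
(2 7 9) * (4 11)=(2 7 9)(4 11)=[0, 1, 7, 3, 11, 5, 6, 9, 8, 2, 10, 4]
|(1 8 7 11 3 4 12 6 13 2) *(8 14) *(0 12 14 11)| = |(0 12 6 13 2 1 11 3 4 14 8 7)| = 12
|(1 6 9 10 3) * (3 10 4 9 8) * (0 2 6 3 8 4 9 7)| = 10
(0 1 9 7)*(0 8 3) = (0 1 9 7 8 3) = [1, 9, 2, 0, 4, 5, 6, 8, 3, 7]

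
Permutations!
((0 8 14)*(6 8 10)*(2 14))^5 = (0 14 2 8 6 10) = [14, 1, 8, 3, 4, 5, 10, 7, 6, 9, 0, 11, 12, 13, 2]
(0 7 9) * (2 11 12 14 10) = [7, 1, 11, 3, 4, 5, 6, 9, 8, 0, 2, 12, 14, 13, 10] = (0 7 9)(2 11 12 14 10)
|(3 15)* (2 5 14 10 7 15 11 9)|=9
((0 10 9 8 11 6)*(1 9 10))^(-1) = (0 6 11 8 9 1) = [6, 0, 2, 3, 4, 5, 11, 7, 9, 1, 10, 8]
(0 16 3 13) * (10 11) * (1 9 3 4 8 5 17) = (0 16 4 8 5 17 1 9 3 13)(10 11) = [16, 9, 2, 13, 8, 17, 6, 7, 5, 3, 11, 10, 12, 0, 14, 15, 4, 1]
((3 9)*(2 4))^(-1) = (2 4)(3 9) = [0, 1, 4, 9, 2, 5, 6, 7, 8, 3]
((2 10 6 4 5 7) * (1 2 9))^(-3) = [0, 5, 7, 3, 2, 10, 1, 6, 8, 4, 9] = (1 5 10 9 4 2 7 6)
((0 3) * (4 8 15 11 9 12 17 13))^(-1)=[3, 1, 2, 0, 13, 5, 6, 7, 4, 11, 10, 15, 9, 17, 14, 8, 16, 12]=(0 3)(4 13 17 12 9 11 15 8)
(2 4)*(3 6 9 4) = (2 3 6 9 4) = [0, 1, 3, 6, 2, 5, 9, 7, 8, 4]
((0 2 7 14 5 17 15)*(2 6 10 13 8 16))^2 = [10, 1, 14, 3, 4, 15, 13, 5, 2, 9, 8, 11, 12, 16, 17, 6, 7, 0] = (0 10 8 2 14 17)(5 15 6 13 16 7)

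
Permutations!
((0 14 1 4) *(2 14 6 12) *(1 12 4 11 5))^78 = [0, 1, 2, 3, 4, 5, 6, 7, 8, 9, 10, 11, 12, 13, 14] = (14)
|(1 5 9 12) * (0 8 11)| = |(0 8 11)(1 5 9 12)| = 12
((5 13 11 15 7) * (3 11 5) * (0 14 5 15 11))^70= (15)= [0, 1, 2, 3, 4, 5, 6, 7, 8, 9, 10, 11, 12, 13, 14, 15]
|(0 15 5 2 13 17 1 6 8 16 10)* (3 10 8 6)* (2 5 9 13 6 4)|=24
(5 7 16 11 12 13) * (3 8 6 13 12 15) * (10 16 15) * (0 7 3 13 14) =(0 7 15 13 5 3 8 6 14)(10 16 11) =[7, 1, 2, 8, 4, 3, 14, 15, 6, 9, 16, 10, 12, 5, 0, 13, 11]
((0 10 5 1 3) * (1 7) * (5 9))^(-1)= (0 3 1 7 5 9 10)= [3, 7, 2, 1, 4, 9, 6, 5, 8, 10, 0]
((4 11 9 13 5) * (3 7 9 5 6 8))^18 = (13) = [0, 1, 2, 3, 4, 5, 6, 7, 8, 9, 10, 11, 12, 13]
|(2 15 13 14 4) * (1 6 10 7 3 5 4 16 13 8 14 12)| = |(1 6 10 7 3 5 4 2 15 8 14 16 13 12)| = 14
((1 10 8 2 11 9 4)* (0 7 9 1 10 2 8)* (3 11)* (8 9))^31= (0 7 8 9 4 10)(1 11 3 2)= [7, 11, 1, 2, 10, 5, 6, 8, 9, 4, 0, 3]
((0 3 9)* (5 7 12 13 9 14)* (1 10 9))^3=(0 5 13 9 14 12 10 3 7 1)=[5, 0, 2, 7, 4, 13, 6, 1, 8, 14, 3, 11, 10, 9, 12]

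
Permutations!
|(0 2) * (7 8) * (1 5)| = 2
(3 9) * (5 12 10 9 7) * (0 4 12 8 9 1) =(0 4 12 10 1)(3 7 5 8 9) =[4, 0, 2, 7, 12, 8, 6, 5, 9, 3, 1, 11, 10]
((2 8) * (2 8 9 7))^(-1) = (2 7 9) = [0, 1, 7, 3, 4, 5, 6, 9, 8, 2]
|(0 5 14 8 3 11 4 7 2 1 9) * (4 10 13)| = 13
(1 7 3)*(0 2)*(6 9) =(0 2)(1 7 3)(6 9) =[2, 7, 0, 1, 4, 5, 9, 3, 8, 6]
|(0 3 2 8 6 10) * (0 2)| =4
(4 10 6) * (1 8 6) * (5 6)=[0, 8, 2, 3, 10, 6, 4, 7, 5, 9, 1]=(1 8 5 6 4 10)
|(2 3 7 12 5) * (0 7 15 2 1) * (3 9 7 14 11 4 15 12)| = 12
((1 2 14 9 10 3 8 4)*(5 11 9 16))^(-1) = (1 4 8 3 10 9 11 5 16 14 2) = [0, 4, 1, 10, 8, 16, 6, 7, 3, 11, 9, 5, 12, 13, 2, 15, 14]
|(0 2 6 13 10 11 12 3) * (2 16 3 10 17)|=|(0 16 3)(2 6 13 17)(10 11 12)|=12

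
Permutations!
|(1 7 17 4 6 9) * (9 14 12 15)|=9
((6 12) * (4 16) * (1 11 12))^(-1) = [0, 6, 2, 3, 16, 5, 12, 7, 8, 9, 10, 1, 11, 13, 14, 15, 4] = (1 6 12 11)(4 16)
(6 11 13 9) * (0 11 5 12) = (0 11 13 9 6 5 12) = [11, 1, 2, 3, 4, 12, 5, 7, 8, 6, 10, 13, 0, 9]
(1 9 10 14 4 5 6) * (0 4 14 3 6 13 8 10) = (14)(0 4 5 13 8 10 3 6 1 9) = [4, 9, 2, 6, 5, 13, 1, 7, 10, 0, 3, 11, 12, 8, 14]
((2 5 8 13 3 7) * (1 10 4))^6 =(13) =[0, 1, 2, 3, 4, 5, 6, 7, 8, 9, 10, 11, 12, 13]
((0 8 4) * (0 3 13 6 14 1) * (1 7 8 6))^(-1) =(0 1 13 3 4 8 7 14 6) =[1, 13, 2, 4, 8, 5, 0, 14, 7, 9, 10, 11, 12, 3, 6]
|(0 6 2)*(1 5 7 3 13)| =15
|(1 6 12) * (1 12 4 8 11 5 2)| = |(12)(1 6 4 8 11 5 2)| = 7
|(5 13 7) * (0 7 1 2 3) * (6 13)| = |(0 7 5 6 13 1 2 3)| = 8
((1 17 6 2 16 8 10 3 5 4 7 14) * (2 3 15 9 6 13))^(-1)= [0, 14, 13, 6, 5, 3, 9, 4, 16, 15, 8, 11, 12, 17, 7, 10, 2, 1]= (1 14 7 4 5 3 6 9 15 10 8 16 2 13 17)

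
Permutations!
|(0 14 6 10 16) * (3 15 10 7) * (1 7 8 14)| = |(0 1 7 3 15 10 16)(6 8 14)| = 21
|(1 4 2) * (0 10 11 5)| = 12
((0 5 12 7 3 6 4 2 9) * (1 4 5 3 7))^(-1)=(0 9 2 4 1 12 5 6 3)=[9, 12, 4, 0, 1, 6, 3, 7, 8, 2, 10, 11, 5]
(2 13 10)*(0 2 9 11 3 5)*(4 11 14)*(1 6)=(0 2 13 10 9 14 4 11 3 5)(1 6)=[2, 6, 13, 5, 11, 0, 1, 7, 8, 14, 9, 3, 12, 10, 4]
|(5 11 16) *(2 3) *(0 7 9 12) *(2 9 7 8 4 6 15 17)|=|(0 8 4 6 15 17 2 3 9 12)(5 11 16)|=30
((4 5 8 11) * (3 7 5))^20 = (3 5 11)(4 7 8) = [0, 1, 2, 5, 7, 11, 6, 8, 4, 9, 10, 3]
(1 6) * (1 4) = [0, 6, 2, 3, 1, 5, 4] = (1 6 4)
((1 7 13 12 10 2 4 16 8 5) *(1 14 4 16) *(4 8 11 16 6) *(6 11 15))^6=(1 11 7 16 13 15 12 6 10 4 2)=[0, 11, 1, 3, 2, 5, 10, 16, 8, 9, 4, 7, 6, 15, 14, 12, 13]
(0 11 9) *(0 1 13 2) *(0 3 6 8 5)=(0 11 9 1 13 2 3 6 8 5)=[11, 13, 3, 6, 4, 0, 8, 7, 5, 1, 10, 9, 12, 2]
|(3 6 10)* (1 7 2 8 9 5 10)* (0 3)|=10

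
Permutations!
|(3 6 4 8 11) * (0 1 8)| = 7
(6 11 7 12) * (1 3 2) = [0, 3, 1, 2, 4, 5, 11, 12, 8, 9, 10, 7, 6] = (1 3 2)(6 11 7 12)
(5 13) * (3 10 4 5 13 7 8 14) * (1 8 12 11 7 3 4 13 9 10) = [0, 8, 2, 1, 5, 3, 6, 12, 14, 10, 13, 7, 11, 9, 4] = (1 8 14 4 5 3)(7 12 11)(9 10 13)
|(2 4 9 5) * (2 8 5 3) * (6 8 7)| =|(2 4 9 3)(5 7 6 8)| =4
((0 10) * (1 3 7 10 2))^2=(0 1 7)(2 3 10)=[1, 7, 3, 10, 4, 5, 6, 0, 8, 9, 2]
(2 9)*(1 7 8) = (1 7 8)(2 9) = [0, 7, 9, 3, 4, 5, 6, 8, 1, 2]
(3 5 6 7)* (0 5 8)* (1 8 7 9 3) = (0 5 6 9 3 7 1 8) = [5, 8, 2, 7, 4, 6, 9, 1, 0, 3]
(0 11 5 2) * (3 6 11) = (0 3 6 11 5 2) = [3, 1, 0, 6, 4, 2, 11, 7, 8, 9, 10, 5]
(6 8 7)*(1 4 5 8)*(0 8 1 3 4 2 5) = (0 8 7 6 3 4)(1 2 5) = [8, 2, 5, 4, 0, 1, 3, 6, 7]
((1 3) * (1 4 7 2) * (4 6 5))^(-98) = (7) = [0, 1, 2, 3, 4, 5, 6, 7]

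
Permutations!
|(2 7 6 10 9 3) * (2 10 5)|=|(2 7 6 5)(3 10 9)|=12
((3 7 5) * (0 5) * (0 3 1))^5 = [1, 5, 2, 7, 4, 0, 6, 3] = (0 1 5)(3 7)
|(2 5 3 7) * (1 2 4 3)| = 3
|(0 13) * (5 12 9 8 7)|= |(0 13)(5 12 9 8 7)|= 10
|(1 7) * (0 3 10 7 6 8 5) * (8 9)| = |(0 3 10 7 1 6 9 8 5)| = 9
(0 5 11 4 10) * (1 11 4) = [5, 11, 2, 3, 10, 4, 6, 7, 8, 9, 0, 1] = (0 5 4 10)(1 11)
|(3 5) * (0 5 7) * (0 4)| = |(0 5 3 7 4)| = 5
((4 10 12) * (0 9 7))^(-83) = (0 9 7)(4 10 12) = [9, 1, 2, 3, 10, 5, 6, 0, 8, 7, 12, 11, 4]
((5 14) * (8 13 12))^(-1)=(5 14)(8 12 13)=[0, 1, 2, 3, 4, 14, 6, 7, 12, 9, 10, 11, 13, 8, 5]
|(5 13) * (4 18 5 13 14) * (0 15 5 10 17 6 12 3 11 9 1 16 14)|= |(0 15 5)(1 16 14 4 18 10 17 6 12 3 11 9)|= 12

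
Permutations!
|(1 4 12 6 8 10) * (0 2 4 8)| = |(0 2 4 12 6)(1 8 10)| = 15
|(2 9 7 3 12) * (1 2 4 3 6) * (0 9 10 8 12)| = 11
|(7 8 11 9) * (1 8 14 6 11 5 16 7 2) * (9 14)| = |(1 8 5 16 7 9 2)(6 11 14)| = 21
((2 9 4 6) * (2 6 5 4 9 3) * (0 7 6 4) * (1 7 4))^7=(9)(0 4 5)(1 7 6)(2 3)=[4, 7, 3, 2, 5, 0, 1, 6, 8, 9]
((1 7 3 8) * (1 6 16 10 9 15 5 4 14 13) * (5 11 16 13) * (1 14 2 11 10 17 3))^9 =(1 7)(2 5 13 8 17 11 4 14 6 3 16) =[0, 7, 5, 16, 14, 13, 3, 1, 17, 9, 10, 4, 12, 8, 6, 15, 2, 11]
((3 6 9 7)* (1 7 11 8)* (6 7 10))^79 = (1 10 6 9 11 8)(3 7) = [0, 10, 2, 7, 4, 5, 9, 3, 1, 11, 6, 8]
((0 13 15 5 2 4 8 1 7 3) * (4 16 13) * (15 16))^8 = (16)(0 8 7)(1 3 4)(2 5 15) = [8, 3, 5, 4, 1, 15, 6, 0, 7, 9, 10, 11, 12, 13, 14, 2, 16]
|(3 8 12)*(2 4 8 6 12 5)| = |(2 4 8 5)(3 6 12)| = 12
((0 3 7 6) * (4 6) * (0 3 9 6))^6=(9)=[0, 1, 2, 3, 4, 5, 6, 7, 8, 9]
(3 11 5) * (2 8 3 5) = [0, 1, 8, 11, 4, 5, 6, 7, 3, 9, 10, 2] = (2 8 3 11)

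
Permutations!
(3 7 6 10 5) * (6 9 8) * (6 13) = [0, 1, 2, 7, 4, 3, 10, 9, 13, 8, 5, 11, 12, 6] = (3 7 9 8 13 6 10 5)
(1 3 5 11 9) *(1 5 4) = (1 3 4)(5 11 9) = [0, 3, 2, 4, 1, 11, 6, 7, 8, 5, 10, 9]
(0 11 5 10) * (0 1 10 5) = [11, 10, 2, 3, 4, 5, 6, 7, 8, 9, 1, 0] = (0 11)(1 10)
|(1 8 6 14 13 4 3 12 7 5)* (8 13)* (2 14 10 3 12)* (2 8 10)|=6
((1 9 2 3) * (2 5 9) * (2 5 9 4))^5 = (9) = [0, 1, 2, 3, 4, 5, 6, 7, 8, 9]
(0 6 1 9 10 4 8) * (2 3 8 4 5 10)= [6, 9, 3, 8, 4, 10, 1, 7, 0, 2, 5]= (0 6 1 9 2 3 8)(5 10)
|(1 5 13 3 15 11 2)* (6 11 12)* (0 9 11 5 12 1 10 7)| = |(0 9 11 2 10 7)(1 12 6 5 13 3 15)| = 42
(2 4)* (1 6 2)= (1 6 2 4)= [0, 6, 4, 3, 1, 5, 2]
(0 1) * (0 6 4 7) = (0 1 6 4 7) = [1, 6, 2, 3, 7, 5, 4, 0]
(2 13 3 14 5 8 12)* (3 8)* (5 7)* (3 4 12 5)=[0, 1, 13, 14, 12, 4, 6, 3, 5, 9, 10, 11, 2, 8, 7]=(2 13 8 5 4 12)(3 14 7)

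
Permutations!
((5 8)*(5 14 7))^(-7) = (5 8 14 7) = [0, 1, 2, 3, 4, 8, 6, 5, 14, 9, 10, 11, 12, 13, 7]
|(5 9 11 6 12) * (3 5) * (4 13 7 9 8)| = |(3 5 8 4 13 7 9 11 6 12)| = 10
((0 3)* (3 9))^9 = [0, 1, 2, 3, 4, 5, 6, 7, 8, 9] = (9)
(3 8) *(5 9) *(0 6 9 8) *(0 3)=(0 6 9 5 8)=[6, 1, 2, 3, 4, 8, 9, 7, 0, 5]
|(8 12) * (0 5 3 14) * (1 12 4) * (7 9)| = |(0 5 3 14)(1 12 8 4)(7 9)| = 4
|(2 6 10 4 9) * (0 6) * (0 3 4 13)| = |(0 6 10 13)(2 3 4 9)| = 4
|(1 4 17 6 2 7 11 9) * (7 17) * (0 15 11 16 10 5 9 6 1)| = 13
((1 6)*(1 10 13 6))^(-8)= (6 10 13)= [0, 1, 2, 3, 4, 5, 10, 7, 8, 9, 13, 11, 12, 6]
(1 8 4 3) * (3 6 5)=[0, 8, 2, 1, 6, 3, 5, 7, 4]=(1 8 4 6 5 3)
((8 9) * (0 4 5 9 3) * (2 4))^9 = (0 4 9 3 2 5 8) = [4, 1, 5, 2, 9, 8, 6, 7, 0, 3]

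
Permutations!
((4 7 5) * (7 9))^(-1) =(4 5 7 9) =[0, 1, 2, 3, 5, 7, 6, 9, 8, 4]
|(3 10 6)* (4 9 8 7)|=|(3 10 6)(4 9 8 7)|=12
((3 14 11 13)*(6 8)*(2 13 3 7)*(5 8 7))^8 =[0, 1, 5, 11, 4, 6, 2, 13, 7, 9, 10, 14, 12, 8, 3] =(2 5 6)(3 11 14)(7 13 8)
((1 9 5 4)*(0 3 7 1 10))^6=(0 4 9 7)(1 3 10 5)=[4, 3, 2, 10, 9, 1, 6, 0, 8, 7, 5]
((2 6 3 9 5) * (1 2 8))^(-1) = [0, 8, 1, 6, 4, 9, 2, 7, 5, 3] = (1 8 5 9 3 6 2)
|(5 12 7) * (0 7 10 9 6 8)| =8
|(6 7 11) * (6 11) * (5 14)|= |(5 14)(6 7)|= 2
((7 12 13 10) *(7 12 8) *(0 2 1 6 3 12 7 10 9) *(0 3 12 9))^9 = (0 6)(1 13)(2 12)(3 9) = [6, 13, 12, 9, 4, 5, 0, 7, 8, 3, 10, 11, 2, 1]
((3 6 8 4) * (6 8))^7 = (3 8 4) = [0, 1, 2, 8, 3, 5, 6, 7, 4]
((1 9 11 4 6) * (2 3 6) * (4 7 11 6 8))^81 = [0, 1, 3, 8, 2, 5, 6, 11, 4, 9, 10, 7] = (2 3 8 4)(7 11)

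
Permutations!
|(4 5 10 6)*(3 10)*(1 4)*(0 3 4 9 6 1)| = 6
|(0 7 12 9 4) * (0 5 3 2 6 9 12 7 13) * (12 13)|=6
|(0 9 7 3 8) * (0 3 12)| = |(0 9 7 12)(3 8)| = 4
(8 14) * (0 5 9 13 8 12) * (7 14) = (0 5 9 13 8 7 14 12) = [5, 1, 2, 3, 4, 9, 6, 14, 7, 13, 10, 11, 0, 8, 12]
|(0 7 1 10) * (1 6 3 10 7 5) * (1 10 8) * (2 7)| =|(0 5 10)(1 2 7 6 3 8)| =6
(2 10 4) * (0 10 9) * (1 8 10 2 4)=(0 2 9)(1 8 10)=[2, 8, 9, 3, 4, 5, 6, 7, 10, 0, 1]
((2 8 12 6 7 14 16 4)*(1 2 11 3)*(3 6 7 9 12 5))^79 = [0, 3, 1, 5, 16, 8, 11, 12, 2, 6, 10, 4, 9, 13, 7, 15, 14] = (1 3 5 8 2)(4 16 14 7 12 9 6 11)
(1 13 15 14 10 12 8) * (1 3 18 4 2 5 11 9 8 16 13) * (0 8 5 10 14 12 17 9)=(0 8 3 18 4 2 10 17 9 5 11)(12 16 13 15)=[8, 1, 10, 18, 2, 11, 6, 7, 3, 5, 17, 0, 16, 15, 14, 12, 13, 9, 4]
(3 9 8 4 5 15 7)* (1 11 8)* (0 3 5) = (0 3 9 1 11 8 4)(5 15 7) = [3, 11, 2, 9, 0, 15, 6, 5, 4, 1, 10, 8, 12, 13, 14, 7]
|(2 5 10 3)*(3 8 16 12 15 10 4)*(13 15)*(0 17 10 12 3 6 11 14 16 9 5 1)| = 42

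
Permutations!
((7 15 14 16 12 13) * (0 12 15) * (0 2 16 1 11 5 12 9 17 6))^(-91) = (0 9 17 6)(1 14 15 16 2 7 13 12 5 11) = [9, 14, 7, 3, 4, 11, 0, 13, 8, 17, 10, 1, 5, 12, 15, 16, 2, 6]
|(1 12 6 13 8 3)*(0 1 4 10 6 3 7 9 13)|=28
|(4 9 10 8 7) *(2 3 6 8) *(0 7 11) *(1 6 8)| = 18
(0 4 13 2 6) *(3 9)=(0 4 13 2 6)(3 9)=[4, 1, 6, 9, 13, 5, 0, 7, 8, 3, 10, 11, 12, 2]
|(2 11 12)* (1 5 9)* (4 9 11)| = |(1 5 11 12 2 4 9)| = 7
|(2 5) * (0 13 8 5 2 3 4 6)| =7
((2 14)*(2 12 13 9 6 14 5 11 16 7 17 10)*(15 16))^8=(17)(6 13 14 9 12)=[0, 1, 2, 3, 4, 5, 13, 7, 8, 12, 10, 11, 6, 14, 9, 15, 16, 17]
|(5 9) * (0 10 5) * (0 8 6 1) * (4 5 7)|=9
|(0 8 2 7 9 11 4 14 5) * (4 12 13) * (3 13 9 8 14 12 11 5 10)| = |(0 14 10 3 13 4 12 9 5)(2 7 8)| = 9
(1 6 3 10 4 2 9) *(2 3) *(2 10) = (1 6 10 4 3 2 9) = [0, 6, 9, 2, 3, 5, 10, 7, 8, 1, 4]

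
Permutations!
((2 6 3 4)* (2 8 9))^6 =(9) =[0, 1, 2, 3, 4, 5, 6, 7, 8, 9]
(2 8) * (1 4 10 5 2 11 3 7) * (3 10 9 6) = (1 4 9 6 3 7)(2 8 11 10 5) = [0, 4, 8, 7, 9, 2, 3, 1, 11, 6, 5, 10]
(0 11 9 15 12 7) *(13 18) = (0 11 9 15 12 7)(13 18) = [11, 1, 2, 3, 4, 5, 6, 0, 8, 15, 10, 9, 7, 18, 14, 12, 16, 17, 13]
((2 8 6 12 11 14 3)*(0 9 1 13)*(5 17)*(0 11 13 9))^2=(17)(2 6 13 14)(3 8 12 11)=[0, 1, 6, 8, 4, 5, 13, 7, 12, 9, 10, 3, 11, 14, 2, 15, 16, 17]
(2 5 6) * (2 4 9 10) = (2 5 6 4 9 10) = [0, 1, 5, 3, 9, 6, 4, 7, 8, 10, 2]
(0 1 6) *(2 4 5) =(0 1 6)(2 4 5) =[1, 6, 4, 3, 5, 2, 0]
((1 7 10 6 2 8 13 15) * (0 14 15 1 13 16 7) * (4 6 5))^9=(0 1 13 15 14)(2 8 16 7 10 5 4 6)=[1, 13, 8, 3, 6, 4, 2, 10, 16, 9, 5, 11, 12, 15, 0, 14, 7]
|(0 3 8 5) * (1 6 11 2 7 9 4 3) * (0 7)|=30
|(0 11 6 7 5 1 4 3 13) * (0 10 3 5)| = 12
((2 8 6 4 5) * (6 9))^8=[0, 1, 9, 3, 2, 8, 5, 7, 6, 4]=(2 9 4)(5 8 6)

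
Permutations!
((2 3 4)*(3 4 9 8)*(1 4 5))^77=(1 4 2 5)(3 8 9)=[0, 4, 5, 8, 2, 1, 6, 7, 9, 3]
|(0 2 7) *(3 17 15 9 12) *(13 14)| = |(0 2 7)(3 17 15 9 12)(13 14)| = 30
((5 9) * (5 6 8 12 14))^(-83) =(5 9 6 8 12 14) =[0, 1, 2, 3, 4, 9, 8, 7, 12, 6, 10, 11, 14, 13, 5]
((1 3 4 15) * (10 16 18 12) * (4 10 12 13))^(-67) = (1 13 10 15 18 3 4 16) = [0, 13, 2, 4, 16, 5, 6, 7, 8, 9, 15, 11, 12, 10, 14, 18, 1, 17, 3]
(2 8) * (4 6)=(2 8)(4 6)=[0, 1, 8, 3, 6, 5, 4, 7, 2]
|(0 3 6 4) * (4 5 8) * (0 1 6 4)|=|(0 3 4 1 6 5 8)|=7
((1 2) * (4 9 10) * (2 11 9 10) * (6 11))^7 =[0, 11, 6, 3, 10, 5, 9, 7, 8, 1, 4, 2] =(1 11 2 6 9)(4 10)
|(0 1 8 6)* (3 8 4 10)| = |(0 1 4 10 3 8 6)| = 7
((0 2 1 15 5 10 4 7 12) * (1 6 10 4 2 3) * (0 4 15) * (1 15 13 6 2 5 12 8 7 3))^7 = (0 1)(3 4 12 15)(5 10 6 13)(7 8) = [1, 0, 2, 4, 12, 10, 13, 8, 7, 9, 6, 11, 15, 5, 14, 3]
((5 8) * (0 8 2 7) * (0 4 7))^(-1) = [2, 1, 5, 3, 7, 8, 6, 4, 0] = (0 2 5 8)(4 7)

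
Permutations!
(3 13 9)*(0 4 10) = [4, 1, 2, 13, 10, 5, 6, 7, 8, 3, 0, 11, 12, 9] = (0 4 10)(3 13 9)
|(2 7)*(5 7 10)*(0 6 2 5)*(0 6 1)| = 6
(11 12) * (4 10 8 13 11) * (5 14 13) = (4 10 8 5 14 13 11 12) = [0, 1, 2, 3, 10, 14, 6, 7, 5, 9, 8, 12, 4, 11, 13]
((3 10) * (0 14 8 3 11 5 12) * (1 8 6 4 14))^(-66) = (14)(0 5 10 8)(1 12 11 3) = [5, 12, 2, 1, 4, 10, 6, 7, 0, 9, 8, 3, 11, 13, 14]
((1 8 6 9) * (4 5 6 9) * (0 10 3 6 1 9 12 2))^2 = (0 3 4 1 12)(2 10 6 5 8) = [3, 12, 10, 4, 1, 8, 5, 7, 2, 9, 6, 11, 0]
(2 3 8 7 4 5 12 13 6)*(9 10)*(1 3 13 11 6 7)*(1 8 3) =(2 13 7 4 5 12 11 6)(9 10) =[0, 1, 13, 3, 5, 12, 2, 4, 8, 10, 9, 6, 11, 7]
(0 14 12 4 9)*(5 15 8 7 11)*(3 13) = (0 14 12 4 9)(3 13)(5 15 8 7 11) = [14, 1, 2, 13, 9, 15, 6, 11, 7, 0, 10, 5, 4, 3, 12, 8]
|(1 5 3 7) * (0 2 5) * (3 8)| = 7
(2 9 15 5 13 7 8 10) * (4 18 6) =[0, 1, 9, 3, 18, 13, 4, 8, 10, 15, 2, 11, 12, 7, 14, 5, 16, 17, 6] =(2 9 15 5 13 7 8 10)(4 18 6)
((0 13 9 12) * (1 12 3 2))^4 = (0 2 13 1 9 12 3) = [2, 9, 13, 0, 4, 5, 6, 7, 8, 12, 10, 11, 3, 1]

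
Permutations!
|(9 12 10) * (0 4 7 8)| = |(0 4 7 8)(9 12 10)| = 12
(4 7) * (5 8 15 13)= (4 7)(5 8 15 13)= [0, 1, 2, 3, 7, 8, 6, 4, 15, 9, 10, 11, 12, 5, 14, 13]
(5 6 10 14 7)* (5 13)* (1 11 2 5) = (1 11 2 5 6 10 14 7 13) = [0, 11, 5, 3, 4, 6, 10, 13, 8, 9, 14, 2, 12, 1, 7]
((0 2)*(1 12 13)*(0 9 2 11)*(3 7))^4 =[0, 12, 2, 3, 4, 5, 6, 7, 8, 9, 10, 11, 13, 1] =(1 12 13)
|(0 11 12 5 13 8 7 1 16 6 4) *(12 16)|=|(0 11 16 6 4)(1 12 5 13 8 7)|=30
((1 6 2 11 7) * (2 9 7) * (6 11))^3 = (1 6)(2 7)(9 11) = [0, 6, 7, 3, 4, 5, 1, 2, 8, 11, 10, 9]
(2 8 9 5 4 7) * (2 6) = [0, 1, 8, 3, 7, 4, 2, 6, 9, 5] = (2 8 9 5 4 7 6)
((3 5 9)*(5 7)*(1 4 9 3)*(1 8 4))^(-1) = (3 5 7)(4 8 9) = [0, 1, 2, 5, 8, 7, 6, 3, 9, 4]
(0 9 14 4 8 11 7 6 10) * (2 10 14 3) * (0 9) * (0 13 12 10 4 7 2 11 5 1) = (0 13 12 10 9 3 11 2 4 8 5 1)(6 14 7) = [13, 0, 4, 11, 8, 1, 14, 6, 5, 3, 9, 2, 10, 12, 7]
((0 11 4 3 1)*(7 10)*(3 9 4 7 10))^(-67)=(0 3 11 1 7)(4 9)=[3, 7, 2, 11, 9, 5, 6, 0, 8, 4, 10, 1]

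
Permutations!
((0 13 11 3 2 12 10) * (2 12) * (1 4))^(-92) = (0 12 11)(3 13 10) = [12, 1, 2, 13, 4, 5, 6, 7, 8, 9, 3, 0, 11, 10]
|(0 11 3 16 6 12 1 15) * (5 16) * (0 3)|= 14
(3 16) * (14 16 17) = [0, 1, 2, 17, 4, 5, 6, 7, 8, 9, 10, 11, 12, 13, 16, 15, 3, 14] = (3 17 14 16)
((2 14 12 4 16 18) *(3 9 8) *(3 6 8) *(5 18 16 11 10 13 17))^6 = (2 13 12 5 11)(4 18 10 14 17) = [0, 1, 13, 3, 18, 11, 6, 7, 8, 9, 14, 2, 5, 12, 17, 15, 16, 4, 10]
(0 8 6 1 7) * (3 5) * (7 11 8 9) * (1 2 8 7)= [9, 11, 8, 5, 4, 3, 2, 0, 6, 1, 10, 7]= (0 9 1 11 7)(2 8 6)(3 5)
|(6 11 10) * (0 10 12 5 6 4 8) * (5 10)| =|(0 5 6 11 12 10 4 8)| =8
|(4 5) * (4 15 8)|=|(4 5 15 8)|=4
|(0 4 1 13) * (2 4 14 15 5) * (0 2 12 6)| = |(0 14 15 5 12 6)(1 13 2 4)| = 12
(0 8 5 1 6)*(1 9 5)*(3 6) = [8, 3, 2, 6, 4, 9, 0, 7, 1, 5] = (0 8 1 3 6)(5 9)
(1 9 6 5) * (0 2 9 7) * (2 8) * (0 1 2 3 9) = (0 8 3 9 6 5 2)(1 7) = [8, 7, 0, 9, 4, 2, 5, 1, 3, 6]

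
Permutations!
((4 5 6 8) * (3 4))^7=[0, 1, 2, 5, 6, 8, 3, 7, 4]=(3 5 8 4 6)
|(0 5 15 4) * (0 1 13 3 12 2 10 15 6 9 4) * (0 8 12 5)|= |(1 13 3 5 6 9 4)(2 10 15 8 12)|= 35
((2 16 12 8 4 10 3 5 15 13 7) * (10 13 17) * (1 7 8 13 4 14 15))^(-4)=(1 17 13 7 10 8 2 3 14 16 5 15 12)=[0, 17, 3, 14, 4, 15, 6, 10, 2, 9, 8, 11, 1, 7, 16, 12, 5, 13]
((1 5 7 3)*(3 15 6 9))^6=(1 3 9 6 15 7 5)=[0, 3, 2, 9, 4, 1, 15, 5, 8, 6, 10, 11, 12, 13, 14, 7]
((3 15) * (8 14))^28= (15)= [0, 1, 2, 3, 4, 5, 6, 7, 8, 9, 10, 11, 12, 13, 14, 15]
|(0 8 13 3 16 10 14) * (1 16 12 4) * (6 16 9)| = |(0 8 13 3 12 4 1 9 6 16 10 14)| = 12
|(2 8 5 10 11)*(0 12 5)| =|(0 12 5 10 11 2 8)| =7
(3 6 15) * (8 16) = (3 6 15)(8 16) = [0, 1, 2, 6, 4, 5, 15, 7, 16, 9, 10, 11, 12, 13, 14, 3, 8]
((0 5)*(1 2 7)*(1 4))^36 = (7) = [0, 1, 2, 3, 4, 5, 6, 7]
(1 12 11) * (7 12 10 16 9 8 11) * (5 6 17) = (1 10 16 9 8 11)(5 6 17)(7 12) = [0, 10, 2, 3, 4, 6, 17, 12, 11, 8, 16, 1, 7, 13, 14, 15, 9, 5]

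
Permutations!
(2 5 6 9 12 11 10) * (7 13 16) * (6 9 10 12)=[0, 1, 5, 3, 4, 9, 10, 13, 8, 6, 2, 12, 11, 16, 14, 15, 7]=(2 5 9 6 10)(7 13 16)(11 12)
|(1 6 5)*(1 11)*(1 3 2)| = 6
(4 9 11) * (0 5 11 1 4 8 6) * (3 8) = (0 5 11 3 8 6)(1 4 9) = [5, 4, 2, 8, 9, 11, 0, 7, 6, 1, 10, 3]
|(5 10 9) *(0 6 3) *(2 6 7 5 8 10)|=6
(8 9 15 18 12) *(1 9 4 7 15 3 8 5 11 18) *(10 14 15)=[0, 9, 2, 8, 7, 11, 6, 10, 4, 3, 14, 18, 5, 13, 15, 1, 16, 17, 12]=(1 9 3 8 4 7 10 14 15)(5 11 18 12)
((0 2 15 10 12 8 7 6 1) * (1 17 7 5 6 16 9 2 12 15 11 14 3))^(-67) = (0 5 7 2 3 12 6 16 11 1 8 17 9 14)(10 15) = [5, 8, 3, 12, 4, 7, 16, 2, 17, 14, 15, 1, 6, 13, 0, 10, 11, 9]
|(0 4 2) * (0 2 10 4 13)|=|(0 13)(4 10)|=2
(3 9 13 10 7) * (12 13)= (3 9 12 13 10 7)= [0, 1, 2, 9, 4, 5, 6, 3, 8, 12, 7, 11, 13, 10]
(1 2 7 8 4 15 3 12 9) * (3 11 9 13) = (1 2 7 8 4 15 11 9)(3 12 13) = [0, 2, 7, 12, 15, 5, 6, 8, 4, 1, 10, 9, 13, 3, 14, 11]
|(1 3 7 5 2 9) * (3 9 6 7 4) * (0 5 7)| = 4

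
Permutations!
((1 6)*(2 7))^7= [0, 6, 7, 3, 4, 5, 1, 2]= (1 6)(2 7)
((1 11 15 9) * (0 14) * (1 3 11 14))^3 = (3 9 15 11) = [0, 1, 2, 9, 4, 5, 6, 7, 8, 15, 10, 3, 12, 13, 14, 11]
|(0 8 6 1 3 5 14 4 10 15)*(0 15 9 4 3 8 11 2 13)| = |(15)(0 11 2 13)(1 8 6)(3 5 14)(4 10 9)| = 12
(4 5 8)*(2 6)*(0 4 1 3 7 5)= (0 4)(1 3 7 5 8)(2 6)= [4, 3, 6, 7, 0, 8, 2, 5, 1]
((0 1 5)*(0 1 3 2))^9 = (1 5) = [0, 5, 2, 3, 4, 1]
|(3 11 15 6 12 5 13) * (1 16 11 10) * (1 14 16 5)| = 11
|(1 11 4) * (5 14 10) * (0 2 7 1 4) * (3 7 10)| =|(0 2 10 5 14 3 7 1 11)| =9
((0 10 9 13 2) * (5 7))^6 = [10, 1, 0, 3, 4, 5, 6, 7, 8, 13, 9, 11, 12, 2] = (0 10 9 13 2)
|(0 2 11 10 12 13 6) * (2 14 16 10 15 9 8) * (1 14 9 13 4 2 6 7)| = 44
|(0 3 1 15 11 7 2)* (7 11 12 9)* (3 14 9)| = |(0 14 9 7 2)(1 15 12 3)| = 20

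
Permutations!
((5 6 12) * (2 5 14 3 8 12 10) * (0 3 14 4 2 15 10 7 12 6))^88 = (15)(0 2 12 6 3 5 4 7 8) = [2, 1, 12, 5, 7, 4, 3, 8, 0, 9, 10, 11, 6, 13, 14, 15]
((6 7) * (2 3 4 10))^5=(2 3 4 10)(6 7)=[0, 1, 3, 4, 10, 5, 7, 6, 8, 9, 2]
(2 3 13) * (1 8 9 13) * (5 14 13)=[0, 8, 3, 1, 4, 14, 6, 7, 9, 5, 10, 11, 12, 2, 13]=(1 8 9 5 14 13 2 3)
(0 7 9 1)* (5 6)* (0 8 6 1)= (0 7 9)(1 8 6 5)= [7, 8, 2, 3, 4, 1, 5, 9, 6, 0]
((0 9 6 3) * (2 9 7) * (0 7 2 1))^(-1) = (0 1 7 3 6 9 2) = [1, 7, 0, 6, 4, 5, 9, 3, 8, 2]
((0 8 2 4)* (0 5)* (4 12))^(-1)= [5, 1, 8, 3, 12, 4, 6, 7, 0, 9, 10, 11, 2]= (0 5 4 12 2 8)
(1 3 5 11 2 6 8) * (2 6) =(1 3 5 11 6 8) =[0, 3, 2, 5, 4, 11, 8, 7, 1, 9, 10, 6]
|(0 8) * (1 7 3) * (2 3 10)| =|(0 8)(1 7 10 2 3)| =10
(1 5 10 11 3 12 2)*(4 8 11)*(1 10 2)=(1 5 2 10 4 8 11 3 12)=[0, 5, 10, 12, 8, 2, 6, 7, 11, 9, 4, 3, 1]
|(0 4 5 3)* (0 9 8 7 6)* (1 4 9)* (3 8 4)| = |(0 9 4 5 8 7 6)(1 3)| = 14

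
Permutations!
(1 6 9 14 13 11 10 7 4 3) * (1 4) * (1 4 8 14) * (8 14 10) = (1 6 9)(3 14 13 11 8 10 7 4) = [0, 6, 2, 14, 3, 5, 9, 4, 10, 1, 7, 8, 12, 11, 13]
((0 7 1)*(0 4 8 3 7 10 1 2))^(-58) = (0 7 8 1)(2 3 4 10) = [7, 0, 3, 4, 10, 5, 6, 8, 1, 9, 2]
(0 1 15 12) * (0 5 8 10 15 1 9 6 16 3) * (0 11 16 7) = (0 9 6 7)(3 11 16)(5 8 10 15 12) = [9, 1, 2, 11, 4, 8, 7, 0, 10, 6, 15, 16, 5, 13, 14, 12, 3]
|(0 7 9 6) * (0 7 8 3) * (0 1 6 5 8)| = 7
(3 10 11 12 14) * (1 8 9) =(1 8 9)(3 10 11 12 14) =[0, 8, 2, 10, 4, 5, 6, 7, 9, 1, 11, 12, 14, 13, 3]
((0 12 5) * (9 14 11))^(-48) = (14) = [0, 1, 2, 3, 4, 5, 6, 7, 8, 9, 10, 11, 12, 13, 14]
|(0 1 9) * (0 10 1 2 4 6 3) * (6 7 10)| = |(0 2 4 7 10 1 9 6 3)| = 9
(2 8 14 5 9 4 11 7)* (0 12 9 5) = (0 12 9 4 11 7 2 8 14) = [12, 1, 8, 3, 11, 5, 6, 2, 14, 4, 10, 7, 9, 13, 0]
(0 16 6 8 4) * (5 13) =(0 16 6 8 4)(5 13) =[16, 1, 2, 3, 0, 13, 8, 7, 4, 9, 10, 11, 12, 5, 14, 15, 6]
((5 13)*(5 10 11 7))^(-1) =(5 7 11 10 13) =[0, 1, 2, 3, 4, 7, 6, 11, 8, 9, 13, 10, 12, 5]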